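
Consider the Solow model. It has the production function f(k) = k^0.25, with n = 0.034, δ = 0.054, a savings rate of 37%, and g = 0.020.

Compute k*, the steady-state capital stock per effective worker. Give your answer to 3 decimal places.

In steady state, investment equals break-even investment: s·k^α = (n + g + δ)·k.
Dividing both sides by k: k^(1−α) = s / (n + g + δ).
k^0.75 = 0.37 / (0.034 + 0.020 + 0.054) = 0.37 / 0.108 = 3.4259
k* = 3.4259^(1/0.75) ≈ 5.1646

k* = 5.165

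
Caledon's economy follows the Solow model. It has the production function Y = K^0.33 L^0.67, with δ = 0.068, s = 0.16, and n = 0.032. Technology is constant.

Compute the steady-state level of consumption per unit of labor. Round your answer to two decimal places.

Steady state requires s·f(k) = (n + δ)·k, i.e. s·k^α = (n + δ)·k.
Rearranging, k^(1−α) = s / (n + δ).
k^0.67 = 0.16 / (0.032 + 0.068) = 0.16 / 0.100 = 1.6000
k* = 1.6000^(1/0.67) ≈ 2.0168
y* = (k*)^α = 2.0168^0.33 ≈ 1.2605
c* = (1 − s)·y* = (1 − 0.16) × 1.2605 ≈ 1.0588

c* = 1.06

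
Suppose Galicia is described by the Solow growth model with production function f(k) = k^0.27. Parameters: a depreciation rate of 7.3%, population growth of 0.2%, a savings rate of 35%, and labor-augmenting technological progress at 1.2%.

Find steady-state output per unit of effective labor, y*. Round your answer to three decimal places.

Steady state requires s·f(k) = (n + g + δ)·k, i.e. s·k^α = (n + g + δ)·k.
Dividing both sides by k: k^(1−α) = s / (n + g + δ).
k^0.73 = 0.35 / (0.002 + 0.012 + 0.073) = 0.35 / 0.087 = 4.0230
k* = 4.0230^(1/0.73) ≈ 6.7321
y* = (k*)^α = 6.7321^0.27 ≈ 1.6734

y* = 1.673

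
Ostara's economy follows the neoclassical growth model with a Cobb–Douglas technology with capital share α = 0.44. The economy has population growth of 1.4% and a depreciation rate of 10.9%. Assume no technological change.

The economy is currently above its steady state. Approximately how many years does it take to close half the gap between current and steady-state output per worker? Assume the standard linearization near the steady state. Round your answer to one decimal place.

Near the steady state the convergence rate is λ = (1 − α)(n + δ).
λ = (1 − 0.44) × 0.123 = 0.56 × 0.123 = 0.06888
Half-life = ln 2 / λ = 0.6931 / 0.06888 ≈ 10.06 years

t_½ ≈ 10.1 years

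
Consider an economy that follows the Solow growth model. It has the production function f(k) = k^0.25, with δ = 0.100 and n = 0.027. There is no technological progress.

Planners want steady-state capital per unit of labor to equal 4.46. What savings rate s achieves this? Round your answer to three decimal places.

s ≈ 0.390

In steady state, investment equals break-even investment: s·k^α = (n + δ)·k.
So s / (n + δ) = (k*)^(1−α) = 4.46^0.75 = 3.0690.
Therefore s = 3.0690 × (n + δ) = 3.0690 × 0.127 = 0.3898.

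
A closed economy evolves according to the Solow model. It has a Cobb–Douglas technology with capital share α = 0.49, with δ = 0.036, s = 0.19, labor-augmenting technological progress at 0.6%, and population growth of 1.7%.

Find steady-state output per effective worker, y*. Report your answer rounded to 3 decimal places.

At the steady state, Δk = 0, so s·k^α = (n + g + δ)·k.
Rearranging, k^(1−α) = s / (n + g + δ).
k^0.51 = 0.19 / (0.017 + 0.006 + 0.036) = 0.19 / 0.059 = 3.2203
k* = 3.2203^(1/0.51) ≈ 9.9055
y* = (k*)^α = 9.9055^0.49 ≈ 3.0760

y* = 3.076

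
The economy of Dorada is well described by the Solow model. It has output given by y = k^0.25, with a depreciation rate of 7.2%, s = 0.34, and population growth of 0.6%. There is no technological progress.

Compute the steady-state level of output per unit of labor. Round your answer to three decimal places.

Steady state requires s·f(k) = (n + δ)·k, i.e. s·k^α = (n + δ)·k.
Rearranging, k^(1−α) = s / (n + δ).
k^0.75 = 0.34 / (0.006 + 0.072) = 0.34 / 0.078 = 4.3590
k* = 4.3590^(1/0.75) ≈ 7.1206
y* = (k*)^α = 7.1206^0.25 ≈ 1.6335

y* ≈ 1.634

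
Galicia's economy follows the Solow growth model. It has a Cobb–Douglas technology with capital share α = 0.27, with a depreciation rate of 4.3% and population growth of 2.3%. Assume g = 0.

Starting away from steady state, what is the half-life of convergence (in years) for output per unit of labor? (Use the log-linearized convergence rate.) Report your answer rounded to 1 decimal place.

Near the steady state the convergence rate is λ = (1 − α)(n + δ).
λ = (1 − 0.27) × 0.066 = 0.73 × 0.066 = 0.04818
Half-life = ln 2 / λ = 0.6931 / 0.04818 ≈ 14.39 years

about 14.4 years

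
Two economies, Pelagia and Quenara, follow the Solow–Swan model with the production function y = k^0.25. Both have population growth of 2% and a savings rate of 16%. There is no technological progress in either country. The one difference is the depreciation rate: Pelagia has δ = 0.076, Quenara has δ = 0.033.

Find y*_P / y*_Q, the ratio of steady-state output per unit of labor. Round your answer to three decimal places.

Steady-state y* = [s/(n + δ)]^(α/(1−α)), so the ratio is [ (s_P/(n + δ)_P) / (s_Q/(n + δ)_Q) ]^0.3333.
s_P/(n + δ)_P = 0.16/0.096 = 1.6667; s_Q/(n + δ)_Q = 0.16/0.053 = 3.0189.
Ratio = (1.6667/3.0189)^0.3333 = 0.5521^0.3333 ≈ 0.8204

ratio ≈ 0.820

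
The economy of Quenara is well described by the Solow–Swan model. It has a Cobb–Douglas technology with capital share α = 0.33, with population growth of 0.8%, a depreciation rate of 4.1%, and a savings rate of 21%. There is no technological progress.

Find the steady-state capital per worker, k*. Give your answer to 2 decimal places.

k* ≈ 8.78

At the steady state, Δk = 0, so s·k^α = (n + δ)·k.
Dividing both sides by k: k^(1−α) = s / (n + δ).
k^0.67 = 0.21 / (0.008 + 0.041) = 0.21 / 0.049 = 4.2857
k* = 4.2857^(1/0.67) ≈ 8.7764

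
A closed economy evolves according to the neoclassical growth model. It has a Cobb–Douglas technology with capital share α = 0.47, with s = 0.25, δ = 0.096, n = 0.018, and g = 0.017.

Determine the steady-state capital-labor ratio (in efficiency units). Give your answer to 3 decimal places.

k* ≈ 3.385

In steady state, investment equals break-even investment: s·k^α = (n + g + δ)·k.
Rearranging, k^(1−α) = s / (n + g + δ).
k^0.53 = 0.25 / (0.018 + 0.017 + 0.096) = 0.25 / 0.131 = 1.9084
k* = 1.9084^(1/0.53) ≈ 3.3850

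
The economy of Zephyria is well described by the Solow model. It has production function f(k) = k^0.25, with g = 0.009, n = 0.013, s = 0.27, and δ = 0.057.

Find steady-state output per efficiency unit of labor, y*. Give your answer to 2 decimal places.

y* ≈ 1.51

In steady state, investment equals break-even investment: s·k^α = (n + g + δ)·k.
Rearranging, k^(1−α) = s / (n + g + δ).
k^0.75 = 0.27 / (0.013 + 0.009 + 0.057) = 0.27 / 0.079 = 3.4177
k* = 3.4177^(1/0.75) ≈ 5.1481
y* = (k*)^α = 5.1481^0.25 ≈ 1.5063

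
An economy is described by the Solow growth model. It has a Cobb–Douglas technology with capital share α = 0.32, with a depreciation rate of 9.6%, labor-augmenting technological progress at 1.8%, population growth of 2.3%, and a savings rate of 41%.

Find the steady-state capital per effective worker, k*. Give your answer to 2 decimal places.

k* = 5.01

In steady state, investment equals break-even investment: s·k^α = (n + g + δ)·k.
Rearranging, k^(1−α) = s / (n + g + δ).
k^0.68 = 0.41 / (0.023 + 0.018 + 0.096) = 0.41 / 0.137 = 2.9927
k* = 2.9927^(1/0.68) ≈ 5.0129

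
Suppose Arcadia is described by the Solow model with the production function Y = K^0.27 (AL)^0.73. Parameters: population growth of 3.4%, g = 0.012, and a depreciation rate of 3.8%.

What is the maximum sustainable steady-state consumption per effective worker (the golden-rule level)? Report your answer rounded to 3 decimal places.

c_gold ≈ 1.124

At the golden rule, f'(k) = n + g + δ, so α·k^(α−1) = n + g + δ and k_gold = (α/(n + g + δ))^(1/(1−α)).
k_gold = (0.27/0.084)^(1/0.73) = 3.2143^1.3699 ≈ 4.9506
c_gold = f(k_gold) − (n + g + δ)·k_gold = 1.5401 − 0.084×4.9506 ≈ 1.1242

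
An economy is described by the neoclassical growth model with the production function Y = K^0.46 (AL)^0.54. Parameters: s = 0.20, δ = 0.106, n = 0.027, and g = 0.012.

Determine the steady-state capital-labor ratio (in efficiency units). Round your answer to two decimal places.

k* = 1.81

Steady state requires s·f(k) = (n + g + δ)·k, i.e. s·k^α = (n + g + δ)·k.
Rearranging, k^(1−α) = s / (n + g + δ).
k^0.54 = 0.20 / (0.027 + 0.012 + 0.106) = 0.20 / 0.145 = 1.3793
k* = 1.3793^(1/0.54) ≈ 1.8140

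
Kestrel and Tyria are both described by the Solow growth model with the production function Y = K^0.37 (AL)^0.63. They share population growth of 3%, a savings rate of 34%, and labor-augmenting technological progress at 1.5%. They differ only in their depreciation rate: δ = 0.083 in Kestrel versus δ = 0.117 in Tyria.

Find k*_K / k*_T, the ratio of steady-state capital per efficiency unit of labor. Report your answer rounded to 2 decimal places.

k*_K / k*_T ≈ 1.45

Steady-state k* = [s/(n + g + δ)]^(1/(1−α)), so the ratio is [ (s_K/(n + g + δ)_K) / (s_T/(n + g + δ)_T) ]^1.5873.
s_K/(n + g + δ)_K = 0.34/0.128 = 2.6563; s_T/(n + g + δ)_T = 0.34/0.162 = 2.0988.
Ratio = (2.6563/2.0988)^1.5873 = 1.2656^1.5873 ≈ 1.4534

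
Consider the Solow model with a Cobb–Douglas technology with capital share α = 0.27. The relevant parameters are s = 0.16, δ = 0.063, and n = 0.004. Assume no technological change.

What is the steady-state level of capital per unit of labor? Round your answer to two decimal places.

At the steady state, Δk = 0, so s·k^α = (n + δ)·k.
Rearranging, k^(1−α) = s / (n + δ).
k^0.73 = 0.16 / (0.004 + 0.063) = 0.16 / 0.067 = 2.3881
k* = 2.3881^(1/0.73) ≈ 3.2952

k* = 3.30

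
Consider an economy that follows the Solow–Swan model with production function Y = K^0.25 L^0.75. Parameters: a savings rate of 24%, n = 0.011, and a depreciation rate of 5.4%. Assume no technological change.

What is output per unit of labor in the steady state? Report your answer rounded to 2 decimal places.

At the steady state, Δk = 0, so s·k^α = (n + δ)·k.
Dividing both sides by k: k^(1−α) = s / (n + δ).
k^0.75 = 0.24 / (0.011 + 0.054) = 0.24 / 0.065 = 3.6923
k* = 3.6923^(1/0.75) ≈ 5.7068
y* = (k*)^α = 5.7068^0.25 ≈ 1.5456

y* = 1.55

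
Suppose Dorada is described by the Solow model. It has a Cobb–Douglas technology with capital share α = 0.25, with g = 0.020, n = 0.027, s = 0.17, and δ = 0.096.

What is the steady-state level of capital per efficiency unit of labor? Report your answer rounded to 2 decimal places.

k* = 1.26

At the steady state, Δk = 0, so s·k^α = (n + g + δ)·k.
Rearranging, k^(1−α) = s / (n + g + δ).
k^0.75 = 0.17 / (0.027 + 0.020 + 0.096) = 0.17 / 0.143 = 1.1888
k* = 1.1888^(1/0.75) ≈ 1.2593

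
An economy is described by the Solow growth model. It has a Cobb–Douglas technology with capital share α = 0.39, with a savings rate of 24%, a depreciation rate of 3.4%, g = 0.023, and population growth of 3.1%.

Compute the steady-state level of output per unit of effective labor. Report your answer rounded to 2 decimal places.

y* ≈ 1.90

In steady state, investment equals break-even investment: s·k^α = (n + g + δ)·k.
Dividing both sides by k: k^(1−α) = s / (n + g + δ).
k^0.61 = 0.24 / (0.031 + 0.023 + 0.034) = 0.24 / 0.088 = 2.7273
k* = 2.7273^(1/0.61) ≈ 5.1798
y* = (k*)^α = 5.1798^0.39 ≈ 1.8992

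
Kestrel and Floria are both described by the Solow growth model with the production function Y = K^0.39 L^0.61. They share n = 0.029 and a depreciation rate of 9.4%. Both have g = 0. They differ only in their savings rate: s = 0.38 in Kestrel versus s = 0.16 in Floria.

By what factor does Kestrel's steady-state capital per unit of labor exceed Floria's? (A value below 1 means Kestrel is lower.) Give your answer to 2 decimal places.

Steady-state k* = [s/(n + δ)]^(1/(1−α)), so the ratio is [ (s_K/(n + δ)_K) / (s_F/(n + δ)_F) ]^1.6393.
s_K/(n + δ)_K = 0.38/0.123 = 3.0894; s_F/(n + δ)_F = 0.16/0.123 = 1.3008.
Ratio = (3.0894/1.3008)^1.6393 = 2.3750^1.6393 ≈ 4.1288

k*_K / k*_F ≈ 4.13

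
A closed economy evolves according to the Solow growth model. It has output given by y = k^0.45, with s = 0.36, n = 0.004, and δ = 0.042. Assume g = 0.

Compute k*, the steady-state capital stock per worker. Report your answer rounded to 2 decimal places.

k* ≈ 42.13

At the steady state, Δk = 0, so s·k^α = (n + δ)·k.
Dividing both sides by k: k^(1−α) = s / (n + δ).
k^0.55 = 0.36 / (0.004 + 0.042) = 0.36 / 0.046 = 7.8261
k* = 7.8261^(1/0.55) ≈ 42.1335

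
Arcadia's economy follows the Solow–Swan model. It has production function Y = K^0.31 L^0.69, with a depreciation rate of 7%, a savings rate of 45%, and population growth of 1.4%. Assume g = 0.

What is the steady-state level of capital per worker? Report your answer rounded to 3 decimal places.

Steady state requires s·f(k) = (n + δ)·k, i.e. s·k^α = (n + δ)·k.
Rearranging, k^(1−α) = s / (n + δ).
k^0.69 = 0.45 / (0.014 + 0.070) = 0.45 / 0.084 = 5.3571
k* = 5.3571^(1/0.69) ≈ 11.3873

k* ≈ 11.387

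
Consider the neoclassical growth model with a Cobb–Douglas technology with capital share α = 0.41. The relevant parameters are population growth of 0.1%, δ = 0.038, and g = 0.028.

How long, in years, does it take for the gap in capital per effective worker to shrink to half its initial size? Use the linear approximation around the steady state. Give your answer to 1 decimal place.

about 17.5 years

Near the steady state the convergence rate is λ = (1 − α)(n + g + δ).
λ = (1 − 0.41) × 0.067 = 0.59 × 0.067 = 0.03953
Half-life = ln 2 / λ = 0.6931 / 0.03953 ≈ 17.53 years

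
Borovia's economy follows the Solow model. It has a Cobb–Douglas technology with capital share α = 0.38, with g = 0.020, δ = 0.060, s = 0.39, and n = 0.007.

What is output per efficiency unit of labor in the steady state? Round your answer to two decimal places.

At the steady state, Δk = 0, so s·k^α = (n + g + δ)·k.
Rearranging, k^(1−α) = s / (n + g + δ).
k^0.62 = 0.39 / (0.007 + 0.020 + 0.060) = 0.39 / 0.087 = 4.4828
k* = 4.4828^(1/0.62) ≈ 11.2431
y* = (k*)^α = 11.2431^0.38 ≈ 2.5081

y* ≈ 2.51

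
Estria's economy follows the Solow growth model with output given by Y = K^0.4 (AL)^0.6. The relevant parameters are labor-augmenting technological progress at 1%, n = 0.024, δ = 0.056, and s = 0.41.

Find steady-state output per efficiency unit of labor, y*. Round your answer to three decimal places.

In steady state, investment equals break-even investment: s·k^α = (n + g + δ)·k.
Rearranging, k^(1−α) = s / (n + g + δ).
k^0.6 = 0.41 / (0.024 + 0.010 + 0.056) = 0.41 / 0.090 = 4.5556
k* = 4.5556^(1/0.6) ≈ 12.5192
y* = (k*)^α = 12.5192^0.4 ≈ 2.7481

y* ≈ 2.748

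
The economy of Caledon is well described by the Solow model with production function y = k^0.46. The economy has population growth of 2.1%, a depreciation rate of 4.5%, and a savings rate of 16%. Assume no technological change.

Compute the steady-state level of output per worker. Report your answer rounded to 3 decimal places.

At the steady state, Δk = 0, so s·k^α = (n + δ)·k.
Rearranging, k^(1−α) = s / (n + δ).
k^0.54 = 0.16 / (0.021 + 0.045) = 0.16 / 0.066 = 2.4242
k* = 2.4242^(1/0.54) ≈ 5.1542
y* = (k*)^α = 5.1542^0.46 ≈ 2.1262

y* = 2.126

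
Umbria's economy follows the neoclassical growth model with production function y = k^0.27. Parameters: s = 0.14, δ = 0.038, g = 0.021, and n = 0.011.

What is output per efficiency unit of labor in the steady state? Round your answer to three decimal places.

In steady state, investment equals break-even investment: s·k^α = (n + g + δ)·k.
Rearranging, k^(1−α) = s / (n + g + δ).
k^0.73 = 0.14 / (0.011 + 0.021 + 0.038) = 0.14 / 0.070 = 2.0000
k* = 2.0000^(1/0.73) ≈ 2.5845
y* = (k*)^α = 2.5845^0.27 ≈ 1.2922

y* = 1.292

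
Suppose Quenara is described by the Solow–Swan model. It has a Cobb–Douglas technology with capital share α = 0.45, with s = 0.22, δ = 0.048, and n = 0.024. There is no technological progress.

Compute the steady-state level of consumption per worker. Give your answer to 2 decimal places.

Steady state requires s·f(k) = (n + δ)·k, i.e. s·k^α = (n + δ)·k.
Rearranging, k^(1−α) = s / (n + δ).
k^0.55 = 0.22 / (0.024 + 0.048) = 0.22 / 0.072 = 3.0556
k* = 3.0556^(1/0.55) ≈ 7.6207
y* = (k*)^α = 7.6207^0.45 ≈ 2.4940
c* = (1 − s)·y* = (1 − 0.22) × 2.4940 ≈ 1.9453

c* ≈ 1.95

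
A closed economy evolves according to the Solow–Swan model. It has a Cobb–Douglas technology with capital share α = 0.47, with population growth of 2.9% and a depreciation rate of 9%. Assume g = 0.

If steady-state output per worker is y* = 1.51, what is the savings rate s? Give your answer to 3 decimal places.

s ≈ 0.189

At the steady state, Δk = 0, so s·k^α = (n + δ)·k.
Since y* = [s/(n + δ)]^(α/(1−α)), we have s/(n + δ) = (y*)^((1−α)/α) = 1.51^1.1277 = 1.5916.
Therefore s = 1.5916 × (n + δ) = 1.5916 × 0.119 = 0.1894.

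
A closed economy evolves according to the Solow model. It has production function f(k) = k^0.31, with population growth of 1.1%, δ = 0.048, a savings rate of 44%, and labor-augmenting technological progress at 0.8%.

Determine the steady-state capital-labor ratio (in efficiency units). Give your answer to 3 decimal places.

k* ≈ 15.297

At the steady state, Δk = 0, so s·k^α = (n + g + δ)·k.
Dividing both sides by k: k^(1−α) = s / (n + g + δ).
k^0.69 = 0.44 / (0.011 + 0.008 + 0.048) = 0.44 / 0.067 = 6.5672
k* = 6.5672^(1/0.69) ≈ 15.2971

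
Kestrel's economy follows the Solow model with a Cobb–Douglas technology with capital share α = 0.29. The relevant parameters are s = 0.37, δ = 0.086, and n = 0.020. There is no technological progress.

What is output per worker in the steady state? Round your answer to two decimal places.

y* = 1.67

Steady state requires s·f(k) = (n + δ)·k, i.e. s·k^α = (n + δ)·k.
Dividing both sides by k: k^(1−α) = s / (n + δ).
k^0.71 = 0.37 / (0.020 + 0.086) = 0.37 / 0.106 = 3.4906
k* = 3.4906^(1/0.71) ≈ 5.8163
y* = (k*)^α = 5.8163^0.29 ≈ 1.6663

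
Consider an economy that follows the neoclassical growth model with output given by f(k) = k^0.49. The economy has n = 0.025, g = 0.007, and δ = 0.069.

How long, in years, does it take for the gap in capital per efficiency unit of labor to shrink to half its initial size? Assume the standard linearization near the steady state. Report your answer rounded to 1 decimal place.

about 13.5 years

Near the steady state the convergence rate is λ = (1 − α)(n + g + δ).
λ = (1 − 0.49) × 0.101 = 0.51 × 0.101 = 0.05151
Half-life = ln 2 / λ = 0.6931 / 0.05151 ≈ 13.46 years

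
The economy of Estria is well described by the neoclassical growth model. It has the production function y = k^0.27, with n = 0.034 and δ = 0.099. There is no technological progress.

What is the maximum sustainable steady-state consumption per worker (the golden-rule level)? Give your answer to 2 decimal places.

At the golden rule, f'(k) = n + δ, so α·k^(α−1) = n + δ and k_gold = (α/(n + δ))^(1/(1−α)).
k_gold = (0.27/0.133)^(1/0.73) = 2.0301^1.3699 ≈ 2.6380
c_gold = f(k_gold) − (n + δ)·k_gold = 1.2994 − 0.133×2.6380 ≈ 0.9485

c_gold ≈ 0.95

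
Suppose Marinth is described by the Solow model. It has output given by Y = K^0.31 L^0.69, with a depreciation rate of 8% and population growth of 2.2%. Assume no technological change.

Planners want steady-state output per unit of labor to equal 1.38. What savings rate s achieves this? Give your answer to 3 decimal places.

s ≈ 0.209

At the steady state, Δk = 0, so s·k^α = (n + δ)·k.
Since y* = [s/(n + δ)]^(α/(1−α)), we have s/(n + δ) = (y*)^((1−α)/α) = 1.38^2.2258 = 2.0481.
Therefore s = 2.0481 × (n + δ) = 2.0481 × 0.102 = 0.2089.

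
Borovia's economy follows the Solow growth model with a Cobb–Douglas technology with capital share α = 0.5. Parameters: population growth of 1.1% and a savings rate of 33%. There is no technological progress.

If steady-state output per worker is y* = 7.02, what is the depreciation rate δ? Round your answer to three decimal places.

In steady state, investment equals break-even investment: s·k^α = (n + δ)·k.
Since y* = [s/(n + δ)]^(α/(1−α)), we have s/(n + δ) = (y*)^((1−α)/α) = 7.02^1 = 7.0200.
Therefore n + δ = s / 7.0200 = 0.33 / 7.0200 = 0.0470, so δ = 0.0470 − 0.011 = 0.0360.

δ ≈ 0.036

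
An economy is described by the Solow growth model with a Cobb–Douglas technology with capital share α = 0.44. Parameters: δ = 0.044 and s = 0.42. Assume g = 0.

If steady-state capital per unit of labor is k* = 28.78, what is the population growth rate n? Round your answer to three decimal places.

In steady state, investment equals break-even investment: s·k^α = (n + δ)·k.
So s / (n + δ) = (k*)^(1−α) = 28.78^0.56 = 6.5628.
Therefore n + δ = s / 6.5628 = 0.42 / 6.5628 = 0.0640, so n = 0.0640 − 0.044 = 0.0200.

n ≈ 0.020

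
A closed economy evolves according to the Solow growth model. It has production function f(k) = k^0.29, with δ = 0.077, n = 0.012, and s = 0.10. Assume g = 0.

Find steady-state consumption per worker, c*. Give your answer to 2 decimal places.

In steady state, investment equals break-even investment: s·k^α = (n + δ)·k.
Rearranging, k^(1−α) = s / (n + δ).
k^0.71 = 0.10 / (0.012 + 0.077) = 0.10 / 0.089 = 1.1236
k* = 1.1236^(1/0.71) ≈ 1.1784
y* = (k*)^α = 1.1784^0.29 ≈ 1.0488
c* = (1 − s)·y* = (1 − 0.10) × 1.0488 ≈ 0.9439

c* ≈ 0.94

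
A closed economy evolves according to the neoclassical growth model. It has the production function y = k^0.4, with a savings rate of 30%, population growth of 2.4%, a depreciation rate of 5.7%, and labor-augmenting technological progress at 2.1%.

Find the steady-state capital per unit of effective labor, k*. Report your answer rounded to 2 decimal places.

k* ≈ 6.04

Steady state requires s·f(k) = (n + g + δ)·k, i.e. s·k^α = (n + g + δ)·k.
Dividing both sides by k: k^(1−α) = s / (n + g + δ).
k^0.6 = 0.30 / (0.024 + 0.021 + 0.057) = 0.30 / 0.102 = 2.9412
k* = 2.9412^(1/0.6) ≈ 6.0377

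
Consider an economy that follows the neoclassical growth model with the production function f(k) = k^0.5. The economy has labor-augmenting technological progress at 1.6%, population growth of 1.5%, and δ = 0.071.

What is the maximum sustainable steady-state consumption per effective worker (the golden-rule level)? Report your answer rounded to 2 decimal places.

At the golden rule, f'(k) = n + g + δ, so α·k^(α−1) = n + g + δ and k_gold = (α/(n + g + δ))^(1/(1−α)).
k_gold = (0.5/0.102)^(1/0.5) = 4.9020^2 ≈ 24.0296
c_gold = f(k_gold) − (n + g + δ)·k_gold = 4.9020 − 0.102×24.0296 ≈ 2.4510

c_gold ≈ 2.45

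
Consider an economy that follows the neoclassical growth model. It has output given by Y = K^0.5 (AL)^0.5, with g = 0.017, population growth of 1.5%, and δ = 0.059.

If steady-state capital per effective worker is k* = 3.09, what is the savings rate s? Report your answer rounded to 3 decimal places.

In steady state, investment equals break-even investment: s·k^α = (n + g + δ)·k.
So s / (n + g + δ) = (k*)^(1−α) = 3.09^0.5 = 1.7578.
Therefore s = 1.7578 × (n + g + δ) = 1.7578 × 0.091 = 0.1600.

s ≈ 0.160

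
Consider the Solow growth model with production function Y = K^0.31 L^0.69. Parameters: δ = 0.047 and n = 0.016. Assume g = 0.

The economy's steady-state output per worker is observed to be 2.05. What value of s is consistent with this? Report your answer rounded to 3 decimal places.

s ≈ 0.311

At the steady state, Δk = 0, so s·k^α = (n + δ)·k.
Since y* = [s/(n + δ)]^(α/(1−α)), we have s/(n + δ) = (y*)^((1−α)/α) = 2.05^2.2258 = 4.9420.
Therefore s = 4.9420 × (n + δ) = 4.9420 × 0.063 = 0.3113.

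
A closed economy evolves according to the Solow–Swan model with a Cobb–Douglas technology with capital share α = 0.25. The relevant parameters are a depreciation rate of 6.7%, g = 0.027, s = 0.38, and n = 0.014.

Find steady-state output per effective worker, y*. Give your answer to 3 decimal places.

y* = 1.521

Steady state requires s·f(k) = (n + g + δ)·k, i.e. s·k^α = (n + g + δ)·k.
Rearranging, k^(1−α) = s / (n + g + δ).
k^0.75 = 0.38 / (0.014 + 0.027 + 0.067) = 0.38 / 0.108 = 3.5185
k* = 3.5185^(1/0.75) ≈ 5.3515
y* = (k*)^α = 5.3515^0.25 ≈ 1.5210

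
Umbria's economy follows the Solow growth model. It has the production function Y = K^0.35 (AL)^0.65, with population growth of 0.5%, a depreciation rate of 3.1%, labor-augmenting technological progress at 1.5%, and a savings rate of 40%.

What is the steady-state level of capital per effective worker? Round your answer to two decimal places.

In steady state, investment equals break-even investment: s·k^α = (n + g + δ)·k.
Rearranging, k^(1−α) = s / (n + g + δ).
k^0.65 = 0.40 / (0.005 + 0.015 + 0.031) = 0.40 / 0.051 = 7.8431
k* = 7.8431^(1/0.65) ≈ 23.7758

k* ≈ 23.78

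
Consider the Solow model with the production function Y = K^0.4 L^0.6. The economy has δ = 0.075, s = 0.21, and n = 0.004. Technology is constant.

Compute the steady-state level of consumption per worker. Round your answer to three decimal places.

Steady state requires s·f(k) = (n + δ)·k, i.e. s·k^α = (n + δ)·k.
Rearranging, k^(1−α) = s / (n + δ).
k^0.6 = 0.21 / (0.004 + 0.075) = 0.21 / 0.079 = 2.6582
k* = 2.6582^(1/0.6) ≈ 5.1009
y* = (k*)^α = 5.1009^0.4 ≈ 1.9189
c* = (1 − s)·y* = (1 − 0.21) × 1.9189 ≈ 1.5159

c* = 1.516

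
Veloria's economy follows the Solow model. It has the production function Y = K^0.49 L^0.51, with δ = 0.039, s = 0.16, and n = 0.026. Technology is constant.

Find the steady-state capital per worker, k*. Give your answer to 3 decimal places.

k* ≈ 5.849

Steady state requires s·f(k) = (n + δ)·k, i.e. s·k^α = (n + δ)·k.
Rearranging, k^(1−α) = s / (n + δ).
k^0.51 = 0.16 / (0.026 + 0.039) = 0.16 / 0.065 = 2.4615
k* = 2.4615^(1/0.51) ≈ 5.8487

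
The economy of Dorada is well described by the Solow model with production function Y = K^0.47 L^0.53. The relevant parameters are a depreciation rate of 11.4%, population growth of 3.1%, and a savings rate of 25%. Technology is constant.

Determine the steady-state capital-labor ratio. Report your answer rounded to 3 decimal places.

k* ≈ 2.795

In steady state, investment equals break-even investment: s·k^α = (n + δ)·k.
Rearranging, k^(1−α) = s / (n + δ).
k^0.53 = 0.25 / (0.031 + 0.114) = 0.25 / 0.145 = 1.7241
k* = 1.7241^(1/0.53) ≈ 2.7948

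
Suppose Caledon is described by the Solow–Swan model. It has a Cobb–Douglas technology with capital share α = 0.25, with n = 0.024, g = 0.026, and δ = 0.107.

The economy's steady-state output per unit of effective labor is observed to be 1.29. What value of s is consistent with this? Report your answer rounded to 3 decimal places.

s ≈ 0.337

In steady state, investment equals break-even investment: s·k^α = (n + g + δ)·k.
Since y* = [s/(n + g + δ)]^(α/(1−α)), we have s/(n + g + δ) = (y*)^((1−α)/α) = 1.29^3 = 2.1467.
Therefore s = 2.1467 × (n + g + δ) = 2.1467 × 0.157 = 0.3370.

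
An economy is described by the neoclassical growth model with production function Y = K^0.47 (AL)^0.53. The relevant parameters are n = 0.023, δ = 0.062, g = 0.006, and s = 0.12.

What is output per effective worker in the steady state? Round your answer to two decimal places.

Steady state requires s·f(k) = (n + g + δ)·k, i.e. s·k^α = (n + g + δ)·k.
Rearranging, k^(1−α) = s / (n + g + δ).
k^0.53 = 0.12 / (0.023 + 0.006 + 0.062) = 0.12 / 0.091 = 1.3187
k* = 1.3187^(1/0.53) ≈ 1.6854
y* = (k*)^α = 1.6854^0.47 ≈ 1.2781

y* = 1.28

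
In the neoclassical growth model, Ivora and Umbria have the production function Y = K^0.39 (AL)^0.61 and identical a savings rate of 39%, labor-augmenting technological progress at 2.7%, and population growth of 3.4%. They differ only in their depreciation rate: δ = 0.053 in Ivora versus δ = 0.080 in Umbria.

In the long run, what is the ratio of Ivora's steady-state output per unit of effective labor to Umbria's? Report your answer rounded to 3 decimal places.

Steady-state y* = [s/(n + g + δ)]^(α/(1−α)), so the ratio is [ (s_I/(n + g + δ)_I) / (s_U/(n + g + δ)_U) ]^0.6393.
s_I/(n + g + δ)_I = 0.39/0.114 = 3.4211; s_U/(n + g + δ)_U = 0.39/0.141 = 2.7660.
Ratio = (3.4211/2.7660)^0.6393 = 1.2368^0.6393 ≈ 1.1455

y*_I / y*_U ≈ 1.146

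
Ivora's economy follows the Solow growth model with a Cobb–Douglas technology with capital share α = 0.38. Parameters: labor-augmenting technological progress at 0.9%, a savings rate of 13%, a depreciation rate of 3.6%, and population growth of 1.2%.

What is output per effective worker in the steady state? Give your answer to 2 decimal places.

y* = 1.66

In steady state, investment equals break-even investment: s·k^α = (n + g + δ)·k.
Rearranging, k^(1−α) = s / (n + g + δ).
k^0.62 = 0.13 / (0.012 + 0.009 + 0.036) = 0.13 / 0.057 = 2.2807
k* = 2.2807^(1/0.62) ≈ 3.7803
y* = (k*)^α = 3.7803^0.38 ≈ 1.6575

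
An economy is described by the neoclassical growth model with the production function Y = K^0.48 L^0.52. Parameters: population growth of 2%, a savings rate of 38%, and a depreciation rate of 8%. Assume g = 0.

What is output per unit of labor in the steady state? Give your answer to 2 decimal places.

At the steady state, Δk = 0, so s·k^α = (n + δ)·k.
Dividing both sides by k: k^(1−α) = s / (n + δ).
k^0.52 = 0.38 / (0.020 + 0.080) = 0.38 / 0.100 = 3.8000
k* = 3.8000^(1/0.52) ≈ 13.0307
y* = (k*)^α = 13.0307^0.48 ≈ 3.4291

y* ≈ 3.43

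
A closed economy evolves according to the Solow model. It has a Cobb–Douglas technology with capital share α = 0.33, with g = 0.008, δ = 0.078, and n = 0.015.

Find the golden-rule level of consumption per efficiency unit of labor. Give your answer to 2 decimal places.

At the golden rule, f'(k) = n + g + δ, so α·k^(α−1) = n + g + δ and k_gold = (α/(n + g + δ))^(1/(1−α)).
k_gold = (0.33/0.101)^(1/0.67) = 3.2673^1.4925 ≈ 5.8537
c_gold = f(k_gold) − (n + g + δ)·k_gold = 1.7916 − 0.101×5.8537 ≈ 1.2004

c_gold ≈ 1.20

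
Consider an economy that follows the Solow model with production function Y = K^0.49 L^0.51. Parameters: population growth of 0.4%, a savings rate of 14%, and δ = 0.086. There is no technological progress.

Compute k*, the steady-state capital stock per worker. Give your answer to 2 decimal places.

k* = 2.38

At the steady state, Δk = 0, so s·k^α = (n + δ)·k.
Dividing both sides by k: k^(1−α) = s / (n + δ).
k^0.51 = 0.14 / (0.004 + 0.086) = 0.14 / 0.090 = 1.5556
k* = 1.5556^(1/0.51) ≈ 2.3783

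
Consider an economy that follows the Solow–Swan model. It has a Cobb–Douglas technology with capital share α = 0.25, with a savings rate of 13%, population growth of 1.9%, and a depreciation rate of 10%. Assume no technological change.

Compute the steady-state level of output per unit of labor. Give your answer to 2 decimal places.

Steady state requires s·f(k) = (n + δ)·k, i.e. s·k^α = (n + δ)·k.
Dividing both sides by k: k^(1−α) = s / (n + δ).
k^0.75 = 0.13 / (0.019 + 0.100) = 0.13 / 0.119 = 1.0924
k* = 1.0924^(1/0.75) ≈ 1.1251
y* = (k*)^α = 1.1251^0.25 ≈ 1.0299

y* = 1.03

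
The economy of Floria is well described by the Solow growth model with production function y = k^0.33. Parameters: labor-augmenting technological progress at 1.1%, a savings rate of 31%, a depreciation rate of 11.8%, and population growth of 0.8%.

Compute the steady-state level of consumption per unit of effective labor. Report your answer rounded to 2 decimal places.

In steady state, investment equals break-even investment: s·k^α = (n + g + δ)·k.
Rearranging, k^(1−α) = s / (n + g + δ).
k^0.67 = 0.31 / (0.008 + 0.011 + 0.118) = 0.31 / 0.137 = 2.2628
k* = 2.2628^(1/0.67) ≈ 3.3832
y* = (k*)^α = 3.3832^0.33 ≈ 1.4951
c* = (1 − s)·y* = (1 − 0.31) × 1.4951 ≈ 1.0316

c* ≈ 1.03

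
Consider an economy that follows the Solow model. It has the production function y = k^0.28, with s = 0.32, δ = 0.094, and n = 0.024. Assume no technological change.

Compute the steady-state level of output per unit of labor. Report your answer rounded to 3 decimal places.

In steady state, investment equals break-even investment: s·k^α = (n + δ)·k.
Dividing both sides by k: k^(1−α) = s / (n + δ).
k^0.72 = 0.32 / (0.024 + 0.094) = 0.32 / 0.118 = 2.7119
k* = 2.7119^(1/0.72) ≈ 3.9973
y* = (k*)^α = 3.9973^0.28 ≈ 1.4740

y* = 1.474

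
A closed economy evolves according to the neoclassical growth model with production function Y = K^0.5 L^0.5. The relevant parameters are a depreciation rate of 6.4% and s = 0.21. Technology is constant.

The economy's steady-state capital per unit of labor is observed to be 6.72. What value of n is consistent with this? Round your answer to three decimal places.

n ≈ 0.017

Steady state requires s·f(k) = (n + δ)·k, i.e. s·k^α = (n + δ)·k.
So s / (n + δ) = (k*)^(1−α) = 6.72^0.5 = 2.5923.
Therefore n + δ = s / 2.5923 = 0.21 / 2.5923 = 0.0810, so n = 0.0810 − 0.064 = 0.0170.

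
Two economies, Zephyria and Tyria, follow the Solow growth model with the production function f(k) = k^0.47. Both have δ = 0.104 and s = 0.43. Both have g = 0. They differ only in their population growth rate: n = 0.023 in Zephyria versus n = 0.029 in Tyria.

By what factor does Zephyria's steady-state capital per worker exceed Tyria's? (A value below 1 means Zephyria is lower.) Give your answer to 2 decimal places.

Steady-state k* = [s/(n + δ)]^(1/(1−α)), so the ratio is [ (s_Z/(n + δ)_Z) / (s_T/(n + δ)_T) ]^1.8868.
s_Z/(n + δ)_Z = 0.43/0.127 = 3.3858; s_T/(n + δ)_T = 0.43/0.133 = 3.2331.
Ratio = (3.3858/3.2331)^1.8868 = 1.0472^1.8868 ≈ 1.0909

k*_Z / k*_T ≈ 1.09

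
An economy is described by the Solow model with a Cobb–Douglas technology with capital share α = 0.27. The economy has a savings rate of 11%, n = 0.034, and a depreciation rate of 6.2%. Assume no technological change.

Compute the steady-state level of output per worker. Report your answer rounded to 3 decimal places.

y* = 1.052

Steady state requires s·f(k) = (n + δ)·k, i.e. s·k^α = (n + δ)·k.
Rearranging, k^(1−α) = s / (n + δ).
k^0.73 = 0.11 / (0.034 + 0.062) = 0.11 / 0.096 = 1.1458
k* = 1.1458^(1/0.73) ≈ 1.2050
y* = (k*)^α = 1.2050^0.27 ≈ 1.0516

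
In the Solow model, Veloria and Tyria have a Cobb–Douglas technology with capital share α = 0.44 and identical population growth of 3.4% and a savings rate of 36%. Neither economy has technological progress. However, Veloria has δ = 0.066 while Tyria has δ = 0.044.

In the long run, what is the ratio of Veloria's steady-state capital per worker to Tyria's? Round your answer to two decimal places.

Steady-state k* = [s/(n + δ)]^(1/(1−α)), so the ratio is [ (s_V/(n + δ)_V) / (s_T/(n + δ)_T) ]^1.7857.
s_V/(n + δ)_V = 0.36/0.100 = 3.6000; s_T/(n + δ)_T = 0.36/0.078 = 4.6154.
Ratio = (3.6000/4.6154)^1.7857 = 0.7800^1.7857 ≈ 0.6417

ratio ≈ 0.64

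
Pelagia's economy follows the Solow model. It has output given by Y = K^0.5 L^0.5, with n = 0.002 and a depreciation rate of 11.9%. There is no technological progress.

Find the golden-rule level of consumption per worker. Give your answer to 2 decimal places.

At the golden rule, f'(k) = n + δ, so α·k^(α−1) = n + δ and k_gold = (α/(n + δ))^(1/(1−α)).
k_gold = (0.5/0.121)^(1/0.5) = 4.1322^2 ≈ 17.0751
c_gold = f(k_gold) − (n + δ)·k_gold = 4.1322 − 0.121×17.0751 ≈ 2.0661

c_gold ≈ 2.07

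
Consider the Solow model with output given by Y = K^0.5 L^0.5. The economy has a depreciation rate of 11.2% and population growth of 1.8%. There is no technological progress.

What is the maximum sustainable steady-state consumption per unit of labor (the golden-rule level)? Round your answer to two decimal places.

c_gold ≈ 1.92

At the golden rule, f'(k) = n + δ, so α·k^(α−1) = n + δ and k_gold = (α/(n + δ))^(1/(1−α)).
k_gold = (0.5/0.130)^(1/0.5) = 3.8462^2 ≈ 14.7933
c_gold = f(k_gold) − (n + δ)·k_gold = 3.8462 − 0.130×14.7933 ≈ 1.9231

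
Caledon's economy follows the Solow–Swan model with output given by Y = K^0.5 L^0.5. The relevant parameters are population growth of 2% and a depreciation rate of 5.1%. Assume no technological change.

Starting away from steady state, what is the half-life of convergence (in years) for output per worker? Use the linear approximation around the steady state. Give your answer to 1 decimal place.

Near the steady state the convergence rate is λ = (1 − α)(n + δ).
λ = (1 − 0.5) × 0.071 = 0.5 × 0.071 = 0.0355
Half-life = ln 2 / λ = 0.6931 / 0.0355 ≈ 19.52 years

t_½ ≈ 19.5 years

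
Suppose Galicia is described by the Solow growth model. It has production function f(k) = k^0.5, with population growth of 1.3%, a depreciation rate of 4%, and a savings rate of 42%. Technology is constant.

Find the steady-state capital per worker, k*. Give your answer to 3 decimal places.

At the steady state, Δk = 0, so s·k^α = (n + δ)·k.
Rearranging, k^(1−α) = s / (n + δ).
k^0.5 = 0.42 / (0.013 + 0.040) = 0.42 / 0.053 = 7.9245
k* = 7.9245^(1/0.5) ≈ 62.7977

k* ≈ 62.798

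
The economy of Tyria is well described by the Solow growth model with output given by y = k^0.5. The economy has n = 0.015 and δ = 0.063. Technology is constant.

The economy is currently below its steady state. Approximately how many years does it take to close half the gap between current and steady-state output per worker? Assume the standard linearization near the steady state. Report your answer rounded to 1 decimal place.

t_½ ≈ 17.8 years

Near the steady state the convergence rate is λ = (1 − α)(n + δ).
λ = (1 − 0.5) × 0.078 = 0.5 × 0.078 = 0.0390
Half-life = ln 2 / λ = 0.6931 / 0.0390 ≈ 17.77 years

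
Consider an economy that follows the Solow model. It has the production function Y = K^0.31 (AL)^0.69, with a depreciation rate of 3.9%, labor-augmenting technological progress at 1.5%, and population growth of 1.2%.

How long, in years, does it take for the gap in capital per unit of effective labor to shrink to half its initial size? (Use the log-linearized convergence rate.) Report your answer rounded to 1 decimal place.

t_½ ≈ 15.2 years

Near the steady state the convergence rate is λ = (1 − α)(n + g + δ).
λ = (1 − 0.31) × 0.066 = 0.69 × 0.066 = 0.04554
Half-life = ln 2 / λ = 0.6931 / 0.04554 ≈ 15.22 years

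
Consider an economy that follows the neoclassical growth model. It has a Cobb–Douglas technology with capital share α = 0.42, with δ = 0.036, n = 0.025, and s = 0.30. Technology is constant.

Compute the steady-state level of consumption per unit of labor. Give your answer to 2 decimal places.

At the steady state, Δk = 0, so s·k^α = (n + δ)·k.
Rearranging, k^(1−α) = s / (n + δ).
k^0.58 = 0.30 / (0.025 + 0.036) = 0.30 / 0.061 = 4.9180
k* = 4.9180^(1/0.58) ≈ 15.5861
y* = (k*)^α = 15.5861^0.42 ≈ 3.1692
c* = (1 − s)·y* = (1 − 0.30) × 3.1692 ≈ 2.2184

c* ≈ 2.22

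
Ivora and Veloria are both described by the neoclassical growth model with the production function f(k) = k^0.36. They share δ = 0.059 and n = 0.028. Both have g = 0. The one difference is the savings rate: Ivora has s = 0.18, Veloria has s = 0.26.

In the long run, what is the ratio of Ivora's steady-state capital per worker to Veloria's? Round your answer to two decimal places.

Steady-state k* = [s/(n + δ)]^(1/(1−α)), so the ratio is [ (s_I/(n + δ)_I) / (s_V/(n + δ)_V) ]^1.5625.
s_I/(n + δ)_I = 0.18/0.087 = 2.0690; s_V/(n + δ)_V = 0.26/0.087 = 2.9885.
Ratio = (2.0690/2.9885)^1.5625 = 0.6923^1.5625 ≈ 0.5629

k*_I / k*_V ≈ 0.56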